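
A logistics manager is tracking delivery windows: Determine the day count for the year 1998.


Year: 1998
Check leap year rules:
Divisible by 4? No
1998 is not a leap year
Days: 365

365


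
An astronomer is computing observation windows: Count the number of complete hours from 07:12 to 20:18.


Start: 07:12
End: 20:18
Hour difference: 20 - 7 = 13 hours
Minute difference: 18 - 12 = 6 minutes
Total minutes: 786
Complete hours: 786 / 60 = 13 (remainder 6)

13


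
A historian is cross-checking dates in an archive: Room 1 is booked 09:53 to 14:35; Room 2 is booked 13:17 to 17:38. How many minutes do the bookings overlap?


Interval A: [593, 875] minutes from midnight
Interval B: [797, 1058] minutes from midnight
Overlap start = max(593, 797) = 797
Overlap end = min(875, 1058) = 875
Overlap = 875 - 797 = 78 minutes

78


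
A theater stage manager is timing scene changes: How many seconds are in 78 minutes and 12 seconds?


Minutes: 78
Seconds: 12
Convert minutes to seconds: 78 x 60 = 4680
Add remaining seconds: 4680 + 12 = 4692

4692


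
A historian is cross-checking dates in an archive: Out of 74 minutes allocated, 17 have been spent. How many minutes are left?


Total budget: 74 minutes
Time used: 17 minutes
Remaining: 74 - 17 = 57 minutes
Percent used: 23.0%
Percent remaining: 77.0%

57


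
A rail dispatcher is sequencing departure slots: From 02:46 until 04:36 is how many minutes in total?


Start time: 02:46 = 166 minutes from midnight
End time: 04:36 = 276 minutes from midnight
Difference: 276 - 166 = 110 minutes
That is 1 hours and 50 minutes

110


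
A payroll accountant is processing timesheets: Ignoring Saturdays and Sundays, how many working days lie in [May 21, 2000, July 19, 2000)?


Start: 2000-05-21 (Sunday)
End (exclusive): 2000-07-19 (Wednesday)
Total calendar days: 59
Full weeks: 59 // 7 = 8 -> 40 weekdays
Remaining 3 days starting on Sunday:
  Sun(-), Mon(w), Tue(w) -> 2 weekdays
Total business days: 40 + 2 = 42

42


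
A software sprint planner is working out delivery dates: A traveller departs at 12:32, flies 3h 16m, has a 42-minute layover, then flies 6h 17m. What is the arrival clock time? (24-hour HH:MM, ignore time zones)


Depart: 12:32
Leg 1: +196 min -> 15:48
Layover: +42 min -> 16:30
Leg 2: +377 min -> 22:47
Total travel: 615 minutes = 10h 15m
Arrival: 22:47

22:47


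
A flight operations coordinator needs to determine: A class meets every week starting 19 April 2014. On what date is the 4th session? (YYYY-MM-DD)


First occurrence: 2014-04-19 (occurrence 1)
Each occurrence is 7 days after the previous.
Occurrence 4 is 3 weeks after the first.
3 weeks = 21 days
2014-04-19 + 21 days = 2014-05-10

2014-05-10


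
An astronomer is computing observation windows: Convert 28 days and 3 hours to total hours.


Days: 28
Extra hours: 3
Hours per day: 24
Days to hours: 28 x 24 = 672
Total: 672 + 3 = 675

675


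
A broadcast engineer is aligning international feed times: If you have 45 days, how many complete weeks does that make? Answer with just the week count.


Total days: 45
Days per week: 7
Division: 45 / 7 = 6 remainder 3
Complete weeks: 6
Remaining days: 3

6


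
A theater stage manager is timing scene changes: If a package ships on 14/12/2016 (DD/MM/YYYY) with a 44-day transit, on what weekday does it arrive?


Start: 2016-12-14 (Wednesday)
Step 1 - find target date: add 44 days
  2016-12-14 + 44 days = 2017-01-27
Step 2 - day of week:
  44 mod 7 = 2
  Wednesday + 2 days -> Friday
Result: Friday (2017-01-27)

Friday


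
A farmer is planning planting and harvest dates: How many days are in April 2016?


Month: April
Year: 2016
April is a 30-day month
Total: 30 days

30


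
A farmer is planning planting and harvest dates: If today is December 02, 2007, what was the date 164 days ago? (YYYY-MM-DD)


Start: 2007-12-02
Subtracting 164 days
Days already passed in December: 2
After going back through December: 162 more days to subtract
November 2007: 30 days, 132 remaining
October 2007: 31 days, 101 remaining
September 2007: 30 days, 71 remaining
August 2007: 31 days, 40 remaining
Result: 2007-06-21

2007-06-21


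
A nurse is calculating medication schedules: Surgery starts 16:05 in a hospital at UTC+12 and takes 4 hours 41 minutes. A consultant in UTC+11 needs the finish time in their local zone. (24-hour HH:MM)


Start: 16:05 in UTC+12
Step 1 - add duration:
  minutes: 5 + 41 = 46
  hours: 16 + 4 + 0 = 20
  end in UTC+12: 20:46
Step 2 - convert UTC+12 -> UTC+11:
  offset difference: 11 - (12) = -1 hours
  20 + (-1) = 19 -> mod 24 = 19
Result: 19:46 in UTC+11

19:46


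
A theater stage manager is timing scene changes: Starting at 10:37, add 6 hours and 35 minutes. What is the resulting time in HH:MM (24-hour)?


Start time: 10:37
Adding: 6 hours 35 minutes
Minutes: 37 + 35 = 72
Minute overflow: 72 >= 60, so carry 1 hour, minutes = 12
Hours: 10 + 6 + 1 = 17
Result: 17:12

17:12


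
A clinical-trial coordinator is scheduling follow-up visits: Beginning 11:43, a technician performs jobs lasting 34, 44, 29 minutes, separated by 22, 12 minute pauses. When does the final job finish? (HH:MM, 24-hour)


Start: 11:43 = 703 min from midnight
  after task 1 (34 min): 12:17
  after break (22 min): 12:39
  after task 2 (44 min): 13:23
  after break (12 min): 13:35
  after task 3 (29 min): 14:04
Total elapsed: 141 minutes
End time: 14:04

14:04


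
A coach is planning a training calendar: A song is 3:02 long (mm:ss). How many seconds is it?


Minutes: 3
Extra seconds: 2
Seconds per minute: 60
Minutes to seconds: 3 x 60 = 180
Total: 180 + 2 = 182

182


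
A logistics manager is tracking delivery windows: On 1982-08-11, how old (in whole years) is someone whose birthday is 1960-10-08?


Birth: 1960-10-08
Reference: 1982-08-11
Year difference: 1982 - 1960 = 22
Has birthday (10-08) occurred by 08-11? No
Birthday not yet reached this year -> subtract 1
Age in full years: 21

21


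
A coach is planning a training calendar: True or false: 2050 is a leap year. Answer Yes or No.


Year: 2050
Divisible by 4? 2050 / 4 = 512.5 -> No
Not divisible by 4, so NOT a leap year

No


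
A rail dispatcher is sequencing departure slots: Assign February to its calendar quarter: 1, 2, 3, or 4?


Month: February (month 2)
Q1: January-March (months 1-3)
Q2: April-June (months 4-6)
Q3: July-September (months 7-9)
Q4: October-December (months 10-12)
Month 2 falls in Q1

1


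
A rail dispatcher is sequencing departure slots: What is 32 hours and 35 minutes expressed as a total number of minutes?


Hours: 32
Minutes: 35
Convert hours to minutes: 32 x 60 = 1920
Add remaining minutes: 1920 + 35 = 1955

1955


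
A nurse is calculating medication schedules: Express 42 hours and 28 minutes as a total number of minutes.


Hours: 42
Extra minutes: 28
Minutes per hour: 60
Hours to minutes: 42 x 60 = 2520
Total: 2520 + 28 = 2548

2548


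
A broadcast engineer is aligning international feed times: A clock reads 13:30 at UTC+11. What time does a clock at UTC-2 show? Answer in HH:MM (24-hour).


Local time: 13:30 at UTC+11 (offset 11h)
Target zone: UTC-2 (offset -2h)
Difference: -2 - (11) = -13 hours
Calculation: 13 + (-13) = 0
Result: 00:30

00:30


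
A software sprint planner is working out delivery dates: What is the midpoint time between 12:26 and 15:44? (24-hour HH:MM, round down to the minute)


Start time: 12:26 = 746 minutes from midnight
End time: 15:44 = 944 minutes from midnight
Sum: 746 + 944 = 1690
Midpoint: 1690 / 2 = 845 minutes
Convert: 845 / 60 = 14 hours, 5 minutes
Result: 14:05

14:05


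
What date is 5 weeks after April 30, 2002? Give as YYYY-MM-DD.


Start: 2002-04-30
Weeks to add: 5
Convert to days: 5 x 7 = 35 days
Add 35 days to 2002-04-30
Result: 2002-06-04

2002-06-04


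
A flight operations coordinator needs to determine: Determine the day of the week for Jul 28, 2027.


Date: 2027-07-28
January 1, 2027 is a Friday
Day of year: 209
Offset from Jan 1: 208 days
208 mod 7 = 5
Result: Wednesday

Wednesday


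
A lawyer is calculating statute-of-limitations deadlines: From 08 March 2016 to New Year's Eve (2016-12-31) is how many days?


Start: March 08, 2016
End: December 31, 2016
Days left in March: 23
April: 30
May: 31
June: 30
July: 31
... plus remaining months
Sum of remaining months: 275
Total: 23 + 275 = 298

298


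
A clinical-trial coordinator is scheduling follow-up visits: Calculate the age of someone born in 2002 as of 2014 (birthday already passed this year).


Birth year: 2002
Current year: 2014
Age = current year - birth year
Age = 2014 - 2002 = 12

12


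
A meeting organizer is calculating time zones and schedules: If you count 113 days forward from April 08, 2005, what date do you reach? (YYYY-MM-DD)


Start: 2005-04-08
Adding 113 days
Days remaining in April: 22
After April: 91 days still to add
May 2005: 31 days, 60 remaining
June 2005: 30 days, 30 remaining
July 2005 has 31 days, need 30
Result: 2005-07-30

2005-07-30


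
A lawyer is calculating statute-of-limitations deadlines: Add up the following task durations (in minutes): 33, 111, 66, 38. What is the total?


Durations: 33, 111, 66, 38
Running sum: 33
+ 111 = 144
+ 66 = 210
+ 38 = 248
Total duration: 248 minutes
That is 4 hours and 8 minutes

248


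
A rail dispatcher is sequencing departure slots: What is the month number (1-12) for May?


Calendar month order:
4. April
5. May <--
6. June
May is month number 5

5


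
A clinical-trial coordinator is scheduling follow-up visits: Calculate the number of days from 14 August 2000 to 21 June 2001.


Start date: 2000-08-14
End date: 2001-06-21
Aug 2000: +18 days
Sep 2000: +30 days
Oct 2000: +31 days
... (8 more months)
Total: 311 days

311


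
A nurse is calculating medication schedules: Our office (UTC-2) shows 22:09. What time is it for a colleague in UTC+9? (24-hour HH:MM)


Local time: 22:09 at UTC-2 (offset -2h)
Target zone: UTC+9 (offset 9h)
Difference: 9 - (-2) = 11 hours
Calculation: 22 + (11) = 33
Wraparound: (33) mod 24 = 9
Result: 09:09

09:09


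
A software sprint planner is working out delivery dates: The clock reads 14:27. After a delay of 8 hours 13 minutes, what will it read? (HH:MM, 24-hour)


Start time: 14:27
Adding: 8 hours 13 minutes
Minutes: 27 + 13 = 40
Hours: 14 + 8 + 0 = 22
Result: 22:40

22:40


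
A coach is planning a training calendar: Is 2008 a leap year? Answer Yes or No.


Year: 2008
Divisible by 4? 2008 / 4 = 502.0 -> Yes
Divisible by 100? 2008 / 100 = 20.08 -> No
Divisible by 4 but not 100, so it IS a leap year

Yes


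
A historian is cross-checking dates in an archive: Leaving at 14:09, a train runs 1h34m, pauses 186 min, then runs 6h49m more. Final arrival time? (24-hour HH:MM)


Depart: 14:09
Leg 1: +94 min -> 15:43
Layover: +186 min -> 18:49
Leg 2: +409 min -> 01:38
Total travel: 689 minutes = 11h 29m
Arrival: 01:38

01:38


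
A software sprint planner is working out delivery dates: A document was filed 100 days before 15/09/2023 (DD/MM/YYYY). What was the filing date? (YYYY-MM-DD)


Start: 2023-09-15
Subtracting 100 days
Days already passed in September: 15
After going back through September: 85 more days to subtract
August 2023: 31 days, 54 remaining
July 2023: 31 days, 23 remaining
June 2023 has 30 days, need 23
Result: 2023-06-07

2023-06-07


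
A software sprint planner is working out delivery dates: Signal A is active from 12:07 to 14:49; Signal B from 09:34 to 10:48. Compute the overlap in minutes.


Interval A: [727, 889] minutes from midnight
Interval B: [574, 648] minutes from midnight
Overlap start = max(727, 574) = 727
Overlap end = min(889, 648) = 648
End <= start, so the intervals do not overlap: 0 minutes

0


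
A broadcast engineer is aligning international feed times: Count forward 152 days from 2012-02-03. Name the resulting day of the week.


Start: 2012-02-03 (Friday)
Step 1 - find target date: add 152 days
  2012-02-03 + 152 days = 2012-07-04
Step 2 - day of week:
  152 mod 7 = 5
  Friday + 5 days -> Wednesday
Result: Wednesday (2012-07-04)

Wednesday


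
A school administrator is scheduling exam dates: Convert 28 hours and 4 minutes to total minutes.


Hours: 28
Extra minutes: 4
Minutes per hour: 60
Hours to minutes: 28 x 60 = 1680
Total: 1680 + 4 = 1684

1684


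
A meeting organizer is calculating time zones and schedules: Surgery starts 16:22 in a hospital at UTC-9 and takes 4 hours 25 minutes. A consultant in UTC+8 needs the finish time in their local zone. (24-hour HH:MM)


Start: 16:22 in UTC-9
Step 1 - add duration:
  minutes: 22 + 25 = 47
  hours: 16 + 4 + 0 = 20
  end in UTC-9: 20:47
Step 2 - convert UTC-9 -> UTC+8:
  offset difference: 8 - (-9) = 17 hours
  20 + (17) = 37 -> mod 24 = 13
Result: 13:47 in UTC+8

13:47


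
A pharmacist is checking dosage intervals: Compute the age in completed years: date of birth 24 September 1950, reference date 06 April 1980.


Birth: 1950-09-24
Reference: 1980-04-06
Year difference: 1980 - 1950 = 30
Has birthday (09-24) occurred by 04-06? No
Birthday not yet reached this year -> subtract 1
Age in full years: 29

29


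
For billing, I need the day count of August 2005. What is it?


Month: August
Year: 2005
August is a 31-day month
Total: 31 days

31


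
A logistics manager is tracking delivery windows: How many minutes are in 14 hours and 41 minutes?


Hours: 14
Minutes: 41
Convert hours to minutes: 14 x 60 = 840
Add remaining minutes: 840 + 41 = 881

881


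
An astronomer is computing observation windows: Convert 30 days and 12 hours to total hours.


Days: 30
Extra hours: 12
Hours per day: 24
Days to hours: 30 x 24 = 720
Total: 720 + 12 = 732

732


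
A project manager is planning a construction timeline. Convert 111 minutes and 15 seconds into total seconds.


Minutes: 111
Seconds: 15
Convert minutes to seconds: 111 x 60 = 6660
Add remaining seconds: 6660 + 15 = 6675

6675


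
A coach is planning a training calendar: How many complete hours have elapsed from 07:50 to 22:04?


Start: 07:50
End: 22:04
Hour difference: 22 - 7 = 15 hours
Minute difference: 4 - 50 = -46 minutes
Total minutes: 854
Complete hours: 854 / 60 = 14 (remainder 14)

14


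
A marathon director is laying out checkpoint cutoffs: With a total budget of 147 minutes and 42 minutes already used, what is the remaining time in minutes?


Total budget: 147 minutes
Time used: 42 minutes
Remaining: 147 - 42 = 105 minutes
Percent used: 28.6%
Percent remaining: 71.4%

105


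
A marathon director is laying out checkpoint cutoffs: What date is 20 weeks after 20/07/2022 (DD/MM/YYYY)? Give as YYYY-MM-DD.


Start: 2022-07-20
Weeks to add: 20
Convert to days: 20 x 7 = 140 days
Add 140 days to 2022-07-20
Result: 2022-12-07

2022-12-07


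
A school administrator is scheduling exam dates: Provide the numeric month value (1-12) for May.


Calendar month order:
4. April
5. May <--
6. June
May is month number 5

5


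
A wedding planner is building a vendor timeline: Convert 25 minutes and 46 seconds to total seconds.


Minutes: 25
Extra seconds: 46
Seconds per minute: 60
Minutes to seconds: 25 x 60 = 1500
Total: 1500 + 46 = 1546

1546


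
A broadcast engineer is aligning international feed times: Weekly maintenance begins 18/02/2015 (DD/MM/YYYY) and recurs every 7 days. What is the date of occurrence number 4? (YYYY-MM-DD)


First occurrence: 2015-02-18 (occurrence 1)
Each occurrence is 7 days after the previous.
Occurrence 4 is 3 weeks after the first.
3 weeks = 21 days
2015-02-18 + 21 days = 2015-03-11

2015-03-11


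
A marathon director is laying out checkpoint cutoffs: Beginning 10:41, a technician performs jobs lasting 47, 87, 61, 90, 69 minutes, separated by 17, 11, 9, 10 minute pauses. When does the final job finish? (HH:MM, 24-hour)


Start: 10:41 = 641 min from midnight
  after task 1 (47 min): 11:28
  after break (17 min): 11:45
  after task 2 (87 min): 13:12
  after break (11 min): 13:23
  after task 3 (61 min): 14:24
  after break (9 min): 14:33
  after task 4 (90 min): 16:03
  after break (10 min): 16:13
  after task 5 (69 min): 17:22
Total elapsed: 401 minutes
End time: 17:22

17:22


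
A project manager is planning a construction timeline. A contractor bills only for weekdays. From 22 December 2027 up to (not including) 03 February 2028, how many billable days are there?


Start: 2027-12-22 (Wednesday)
End (exclusive): 2028-02-03 (Thursday)
Total calendar days: 43
Full weeks: 43 // 7 = 6 -> 30 weekdays
Remaining 1 days starting on Wednesday:
  Wed(w) -> 1 weekdays
Total business days: 30 + 1 = 31

31


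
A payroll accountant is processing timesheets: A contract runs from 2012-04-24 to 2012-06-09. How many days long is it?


Start date: 2012-04-24
End date: 2012-06-09
Apr 2012: +7 days
May 2012: +31 days
Jun 2012: +8 days
Total: 46 days

46


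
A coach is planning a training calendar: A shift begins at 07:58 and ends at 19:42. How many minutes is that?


Start time: 07:58 = 478 minutes from midnight
End time: 19:42 = 1182 minutes from midnight
Difference: 1182 - 478 = 704 minutes
That is 11 hours and 44 minutes

704


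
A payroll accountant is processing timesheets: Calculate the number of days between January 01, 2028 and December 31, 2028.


Start: January 01, 2028
End: December 31, 2028
Days left in January: 30
February: 29
March: 31
April: 30
May: 31
... plus remaining months
Sum of remaining months: 335
Total: 30 + 335 = 365

365


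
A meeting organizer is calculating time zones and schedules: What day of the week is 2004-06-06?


Date: 2004-06-06
January 1, 2004 is a Thursday
Day of year: 158
Offset from Jan 1: 157 days
157 mod 7 = 3
Result: Sunday

Sunday


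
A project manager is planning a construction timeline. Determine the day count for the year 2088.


Year: 2088
Check leap year rules:
Divisible by 4? Yes
Divisible by 100? No
2088 is a leap year
Days: 366

366


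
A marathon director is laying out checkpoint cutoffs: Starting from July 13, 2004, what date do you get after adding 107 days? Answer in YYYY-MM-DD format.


Start: 2004-07-13
Adding 107 days
Days remaining in July: 18
After July: 89 days still to add
August 2004: 31 days, 58 remaining
September 2004: 30 days, 28 remaining
October 2004 has 31 days, need 28
Result: 2004-10-28

2004-10-28


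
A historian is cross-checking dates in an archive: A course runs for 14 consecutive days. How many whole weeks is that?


Total days: 14
Days per week: 7
Division: 14 / 7 = 2 remainder 0
Complete weeks: 2
Remaining days: 0

2


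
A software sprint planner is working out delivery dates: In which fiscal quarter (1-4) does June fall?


Month: June (month 6)
Q1: January-March (months 1-3)
Q2: April-June (months 4-6)
Q3: July-September (months 7-9)
Q4: October-December (months 10-12)
Month 6 falls in Q2

2


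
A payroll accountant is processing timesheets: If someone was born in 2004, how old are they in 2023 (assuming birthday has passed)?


Birth year: 2004
Current year: 2023
Age = current year - birth year
Age = 2023 - 2004 = 19

19


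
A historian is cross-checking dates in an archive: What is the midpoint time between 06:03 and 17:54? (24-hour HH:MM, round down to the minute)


Start time: 06:03 = 363 minutes from midnight
End time: 17:54 = 1074 minutes from midnight
Sum: 363 + 1074 = 1437
Midpoint: 1437 / 2 = 718 minutes
Convert: 718 / 60 = 11 hours, 58 minutes
Result: 11:58

11:58


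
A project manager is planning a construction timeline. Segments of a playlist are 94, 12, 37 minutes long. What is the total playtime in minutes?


Durations: 94, 12, 37
Running sum: 94
+ 12 = 106
+ 37 = 143
Total duration: 143 minutes
That is 2 hours and 23 minutes

143


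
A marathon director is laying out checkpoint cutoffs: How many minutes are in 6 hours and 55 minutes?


Hours: 6
Minutes: 55
Convert hours to minutes: 6 x 60 = 360
Add remaining minutes: 360 + 55 = 415

415


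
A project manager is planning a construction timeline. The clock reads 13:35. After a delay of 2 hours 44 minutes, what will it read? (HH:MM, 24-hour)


Start time: 13:35
Adding: 2 hours 44 minutes
Minutes: 35 + 44 = 79
Minute overflow: 79 >= 60, so carry 1 hour, minutes = 19
Hours: 13 + 2 + 1 = 16
Result: 16:19

16:19


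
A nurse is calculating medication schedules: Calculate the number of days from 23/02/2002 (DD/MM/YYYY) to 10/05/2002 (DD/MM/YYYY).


Start date: 2002-02-23
End date: 2002-05-10
Feb 2002: +6 days
Mar 2002: +31 days
Apr 2002: +30 days
May 2002: +9 days
Total: 76 days

76


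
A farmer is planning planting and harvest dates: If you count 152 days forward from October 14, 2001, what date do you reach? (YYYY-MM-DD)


Start: 2001-10-14
Adding 152 days
Days remaining in October: 17
After October: 135 days still to add
November 2001: 30 days, 105 remaining
December 2001: 31 days, 74 remaining
January 2002: 31 days, 43 remaining
February 2002: 28 days, 15 remaining
Result: 2002-03-15

2002-03-15


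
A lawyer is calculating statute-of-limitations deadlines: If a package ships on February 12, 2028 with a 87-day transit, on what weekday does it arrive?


Start: 2028-02-12 (Saturday)
Step 1 - find target date: add 87 days
  2028-02-12 + 87 days = 2028-05-09
Step 2 - day of week:
  87 mod 7 = 3
  Saturday + 3 days -> Tuesday
Result: Tuesday (2028-05-09)

Tuesday


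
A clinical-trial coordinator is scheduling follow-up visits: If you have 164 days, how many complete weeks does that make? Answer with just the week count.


Total days: 164
Days per week: 7
Division: 164 / 7 = 23 remainder 3
Complete weeks: 23
Remaining days: 3

23


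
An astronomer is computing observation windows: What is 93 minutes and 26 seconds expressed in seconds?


Minutes: 93
Extra seconds: 26
Seconds per minute: 60
Minutes to seconds: 93 x 60 = 5580
Total: 5580 + 26 = 5606

5606


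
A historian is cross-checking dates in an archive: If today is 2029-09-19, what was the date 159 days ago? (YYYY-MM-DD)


Start: 2029-09-19
Subtracting 159 days
Days already passed in September: 19
After going back through September: 140 more days to subtract
August 2029: 31 days, 109 remaining
July 2029: 31 days, 78 remaining
June 2029: 30 days, 48 remaining
May 2029: 31 days, 17 remaining
Result: 2029-04-13

2029-04-13


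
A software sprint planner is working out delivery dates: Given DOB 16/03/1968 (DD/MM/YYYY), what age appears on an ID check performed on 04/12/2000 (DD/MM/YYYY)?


Birth: 1968-03-16
Reference: 2000-12-04
Year difference: 2000 - 1968 = 32
Has birthday (03-16) occurred by 12-04? Yes
Age in full years: 32

32


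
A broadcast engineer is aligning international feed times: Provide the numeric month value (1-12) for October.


Calendar month order:
9. September
10. October <--
11. November
October is month number 10

10


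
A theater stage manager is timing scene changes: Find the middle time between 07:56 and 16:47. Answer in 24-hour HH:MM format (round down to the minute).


Start time: 07:56 = 476 minutes from midnight
End time: 16:47 = 1007 minutes from midnight
Sum: 476 + 1007 = 1483
Midpoint: 1483 / 2 = 741 minutes
Convert: 741 / 60 = 12 hours, 21 minutes
Result: 12:21

12:21


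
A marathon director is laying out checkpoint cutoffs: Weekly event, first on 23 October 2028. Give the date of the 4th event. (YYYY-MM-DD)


First occurrence: 2028-10-23 (occurrence 1)
Each occurrence is 7 days after the previous.
Occurrence 4 is 3 weeks after the first.
3 weeks = 21 days
2028-10-23 + 21 days = 2028-11-13

2028-11-13


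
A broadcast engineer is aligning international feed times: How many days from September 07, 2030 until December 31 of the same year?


Start: September 07, 2030
End: December 31, 2030
Days left in September: 23
October: 31
November: 30
December: 31
Sum of remaining months: 92
Total: 23 + 92 = 115

115


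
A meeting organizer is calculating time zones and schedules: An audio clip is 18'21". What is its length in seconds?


Minutes: 18
Seconds: 21
Convert minutes to seconds: 18 x 60 = 1080
Add remaining seconds: 1080 + 21 = 1101

1101


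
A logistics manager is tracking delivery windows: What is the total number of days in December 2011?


Month: December
Year: 2011
December is a 31-day month
Total: 31 days

31


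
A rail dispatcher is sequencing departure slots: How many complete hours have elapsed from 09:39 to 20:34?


Start: 09:39
End: 20:34
Hour difference: 20 - 9 = 11 hours
Minute difference: 34 - 39 = -5 minutes
Total minutes: 655
Complete hours: 655 / 60 = 10 (remainder 55)

10


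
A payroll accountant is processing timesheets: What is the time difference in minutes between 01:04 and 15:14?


Start time: 01:04 = 64 minutes from midnight
End time: 15:14 = 914 minutes from midnight
Difference: 914 - 64 = 850 minutes
That is 14 hours and 10 minutes

850


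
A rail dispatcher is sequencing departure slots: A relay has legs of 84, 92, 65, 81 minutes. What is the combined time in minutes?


Durations: 84, 92, 65, 81
Running sum: 84
+ 92 = 176
+ 65 = 241
+ 81 = 322
Total duration: 322 minutes
That is 5 hours and 22 minutes

322


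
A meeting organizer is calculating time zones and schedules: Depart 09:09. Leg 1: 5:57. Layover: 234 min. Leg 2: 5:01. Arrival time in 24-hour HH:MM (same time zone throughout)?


Depart: 09:09
Leg 1: +357 min -> 15:06
Layover: +234 min -> 19:00
Leg 2: +301 min -> 00:01
Total travel: 892 minutes = 14h 52m
Arrival: 00:01

00:01


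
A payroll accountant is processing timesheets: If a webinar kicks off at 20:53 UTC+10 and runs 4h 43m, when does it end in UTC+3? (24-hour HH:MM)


Start: 20:53 in UTC+10
Step 1 - add duration:
  minutes: 53 + 43 = 96 (carry 1h)
  hours: 20 + 4 + 1 = 25
  end in UTC+10: 01:36
Step 2 - convert UTC+10 -> UTC+3:
  offset difference: 3 - (10) = -7 hours
  1 + (-7) = -6 -> mod 24 = 18
Result: 18:36 in UTC+3

18:36


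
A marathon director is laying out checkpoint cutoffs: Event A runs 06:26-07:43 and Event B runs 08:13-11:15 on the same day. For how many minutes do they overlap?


Interval A: [386, 463] minutes from midnight
Interval B: [493, 675] minutes from midnight
Overlap start = max(386, 493) = 493
Overlap end = min(463, 675) = 463
End <= start, so the intervals do not overlap: 0 minutes

0


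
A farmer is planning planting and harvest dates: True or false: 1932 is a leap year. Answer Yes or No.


Year: 1932
Divisible by 4? 1932 / 4 = 483.0 -> Yes
Divisible by 100? 1932 / 100 = 19.32 -> No
Divisible by 4 but not 100, so it IS a leap year

Yes


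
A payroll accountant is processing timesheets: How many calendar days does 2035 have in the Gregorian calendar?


Year: 2035
Check leap year rules:
Divisible by 4? No
2035 is not a leap year
Days: 365

365


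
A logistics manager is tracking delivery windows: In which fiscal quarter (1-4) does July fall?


Month: July (month 7)
Q1: January-March (months 1-3)
Q2: April-June (months 4-6)
Q3: July-September (months 7-9)
Q4: October-December (months 10-12)
Month 7 falls in Q3

3


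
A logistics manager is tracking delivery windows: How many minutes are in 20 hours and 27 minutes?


Hours: 20
Extra minutes: 27
Minutes per hour: 60
Hours to minutes: 20 x 60 = 1200
Total: 1200 + 27 = 1227

1227


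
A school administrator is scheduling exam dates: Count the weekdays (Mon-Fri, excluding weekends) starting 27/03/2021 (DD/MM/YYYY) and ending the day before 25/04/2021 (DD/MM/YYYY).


Start: 2021-03-27 (Saturday)
End (exclusive): 2021-04-25 (Sunday)
Total calendar days: 29
Full weeks: 29 // 7 = 4 -> 20 weekdays
Remaining 1 days starting on Saturday:
  Sat(-) -> 0 weekdays
Total business days: 20 + 0 = 20

20


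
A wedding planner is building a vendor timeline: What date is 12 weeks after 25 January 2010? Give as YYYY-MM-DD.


Start: 2010-01-25
Weeks to add: 12
Convert to days: 12 x 7 = 84 days
Add 84 days to 2010-01-25
Result: 2010-04-19

2010-04-19


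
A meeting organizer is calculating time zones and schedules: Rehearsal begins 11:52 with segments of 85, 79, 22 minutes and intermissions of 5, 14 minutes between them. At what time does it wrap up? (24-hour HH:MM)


Start: 11:52 = 712 min from midnight
  after task 1 (85 min): 13:17
  after break (5 min): 13:22
  after task 2 (79 min): 14:41
  after break (14 min): 14:55
  after task 3 (22 min): 15:17
Total elapsed: 205 minutes
End time: 15:17

15:17


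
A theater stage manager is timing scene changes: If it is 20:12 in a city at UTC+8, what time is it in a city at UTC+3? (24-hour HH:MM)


Local time: 20:12 at UTC+8 (offset 8h)
Target zone: UTC+3 (offset 3h)
Difference: 3 - (8) = -5 hours
Calculation: 20 + (-5) = 15
Result: 15:12

15:12


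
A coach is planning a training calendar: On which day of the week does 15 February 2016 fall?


Date: 2016-02-15
January 1, 2016 is a Friday
Day of year: 46
Offset from Jan 1: 45 days
45 mod 7 = 3
Result: Monday

Monday


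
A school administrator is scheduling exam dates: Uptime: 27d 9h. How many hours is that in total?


Days: 27
Extra hours: 9
Hours per day: 24
Days to hours: 27 x 24 = 648
Total: 648 + 9 = 657

657


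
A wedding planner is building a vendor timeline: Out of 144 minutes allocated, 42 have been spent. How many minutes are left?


Total budget: 144 minutes
Time used: 42 minutes
Remaining: 144 - 42 = 102 minutes
Percent used: 29.2%
Percent remaining: 70.8%

102


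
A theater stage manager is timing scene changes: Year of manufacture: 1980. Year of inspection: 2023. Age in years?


Birth year: 1980
Current year: 2023
Age = current year - birth year
Age = 2023 - 1980 = 43

43


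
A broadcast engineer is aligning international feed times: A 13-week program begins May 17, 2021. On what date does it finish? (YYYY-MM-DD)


Start: 2021-05-17
Weeks to add: 13
Convert to days: 13 x 7 = 91 days
Add 91 days to 2021-05-17
Result: 2021-08-16

2021-08-16


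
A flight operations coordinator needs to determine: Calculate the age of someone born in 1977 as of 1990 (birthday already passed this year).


Birth year: 1977
Current year: 1990
Age = current year - birth year
Age = 1990 - 1977 = 13

13


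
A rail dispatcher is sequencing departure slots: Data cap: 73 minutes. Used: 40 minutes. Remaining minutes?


Total budget: 73 minutes
Time used: 40 minutes
Remaining: 73 - 40 = 33 minutes
Percent used: 54.8%
Percent remaining: 45.2%

33


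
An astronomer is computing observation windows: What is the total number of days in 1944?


Year: 1944
Check leap year rules:
Divisible by 4? Yes
Divisible by 100? No
1944 is a leap year
Days: 366

366


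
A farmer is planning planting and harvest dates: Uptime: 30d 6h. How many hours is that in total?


Days: 30
Extra hours: 6
Hours per day: 24
Days to hours: 30 x 24 = 720
Total: 720 + 6 = 726

726


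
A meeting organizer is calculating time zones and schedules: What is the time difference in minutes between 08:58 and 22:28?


Start time: 08:58 = 538 minutes from midnight
End time: 22:28 = 1348 minutes from midnight
Difference: 1348 - 538 = 810 minutes
That is 13 hours and 30 minutes

810


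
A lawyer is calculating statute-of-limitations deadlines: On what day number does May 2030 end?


Month: May
Year: 2030
May is a 31-day month
Total: 31 days

31


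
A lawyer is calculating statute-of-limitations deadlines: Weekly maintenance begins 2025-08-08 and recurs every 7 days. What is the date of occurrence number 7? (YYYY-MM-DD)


First occurrence: 2025-08-08 (occurrence 1)
Each occurrence is 7 days after the previous.
Occurrence 7 is 6 weeks after the first.
6 weeks = 42 days
2025-08-08 + 42 days = 2025-09-19

2025-09-19


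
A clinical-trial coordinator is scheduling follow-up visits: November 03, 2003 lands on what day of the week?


Date: 2003-11-03
January 1, 2003 is a Wednesday
Day of year: 307
Offset from Jan 1: 306 days
306 mod 7 = 5
Result: Monday

Monday


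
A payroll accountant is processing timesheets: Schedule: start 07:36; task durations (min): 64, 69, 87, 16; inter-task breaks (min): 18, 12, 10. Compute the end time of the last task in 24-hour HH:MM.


Start: 07:36 = 456 min from midnight
  after task 1 (64 min): 08:40
  after break (18 min): 08:58
  after task 2 (69 min): 10:07
  after break (12 min): 10:19
  after task 3 (87 min): 11:46
  after break (10 min): 11:56
  after task 4 (16 min): 12:12
Total elapsed: 276 minutes
End time: 12:12

12:12


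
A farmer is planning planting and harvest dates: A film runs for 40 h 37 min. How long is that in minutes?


Hours: 40
Minutes: 37
Convert hours to minutes: 40 x 60 = 2400
Add remaining minutes: 2400 + 37 = 2437

2437


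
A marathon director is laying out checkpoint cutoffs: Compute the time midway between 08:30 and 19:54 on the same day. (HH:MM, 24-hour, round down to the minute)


Start time: 08:30 = 510 minutes from midnight
End time: 19:54 = 1194 minutes from midnight
Sum: 510 + 1194 = 1704
Midpoint: 1704 / 2 = 852 minutes
Convert: 852 / 60 = 14 hours, 12 minutes
Result: 14:12

14:12


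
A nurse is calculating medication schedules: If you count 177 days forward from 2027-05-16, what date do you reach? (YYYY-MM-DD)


Start: 2027-05-16
Adding 177 days
Days remaining in May: 15
After May: 162 days still to add
June 2027: 30 days, 132 remaining
July 2027: 31 days, 101 remaining
August 2027: 31 days, 70 remaining
September 2027: 30 days, 40 remaining
Result: 2027-11-09

2027-11-09


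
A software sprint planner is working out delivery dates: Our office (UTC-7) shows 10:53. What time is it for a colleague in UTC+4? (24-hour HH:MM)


Local time: 10:53 at UTC-7 (offset -7h)
Target zone: UTC+4 (offset 4h)
Difference: 4 - (-7) = 11 hours
Calculation: 10 + (11) = 21
Result: 21:53

21:53


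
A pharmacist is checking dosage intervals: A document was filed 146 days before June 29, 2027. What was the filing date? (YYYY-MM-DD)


Start: 2027-06-29
Subtracting 146 days
Days already passed in June: 29
After going back through June: 117 more days to subtract
May 2027: 31 days, 86 remaining
April 2027: 30 days, 56 remaining
March 2027: 31 days, 25 remaining
February 2027 has 28 days, need 25
Result: 2027-02-03

2027-02-03


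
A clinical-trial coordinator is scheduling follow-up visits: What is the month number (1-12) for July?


Calendar month order:
6. June
7. July <--
8. August
July is month number 7

7


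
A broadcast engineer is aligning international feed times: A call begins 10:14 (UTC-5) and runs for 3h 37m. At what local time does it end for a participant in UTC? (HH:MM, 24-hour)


Start: 10:14 in UTC-5
Step 1 - add duration:
  minutes: 14 + 37 = 51
  hours: 10 + 3 + 0 = 13
  end in UTC-5: 13:51
Step 2 - convert UTC-5 -> UTC:
  offset difference: 0 - (-5) = 5 hours
  13 + (5) = 18 -> mod 24 = 18
Result: 18:51 in UTC

18:51


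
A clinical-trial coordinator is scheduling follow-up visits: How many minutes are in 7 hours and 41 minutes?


Hours: 7
Extra minutes: 41
Minutes per hour: 60
Hours to minutes: 7 x 60 = 420
Total: 420 + 41 = 461

461


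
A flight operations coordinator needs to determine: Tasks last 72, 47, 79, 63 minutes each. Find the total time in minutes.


Durations: 72, 47, 79, 63
Running sum: 72
+ 47 = 119
+ 79 = 198
+ 63 = 261
Total duration: 261 minutes
That is 4 hours and 21 minutes

261


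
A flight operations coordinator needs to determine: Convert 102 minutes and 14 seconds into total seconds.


Minutes: 102
Seconds: 14
Convert minutes to seconds: 102 x 60 = 6120
Add remaining seconds: 6120 + 14 = 6134

6134


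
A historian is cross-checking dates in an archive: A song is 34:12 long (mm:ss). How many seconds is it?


Minutes: 34
Extra seconds: 12
Seconds per minute: 60
Minutes to seconds: 34 x 60 = 2040
Total: 2040 + 12 = 2052

2052


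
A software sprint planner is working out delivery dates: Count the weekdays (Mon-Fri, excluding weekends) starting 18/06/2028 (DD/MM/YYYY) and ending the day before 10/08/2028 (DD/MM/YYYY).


Start: 2028-06-18 (Sunday)
End (exclusive): 2028-08-10 (Thursday)
Total calendar days: 53
Full weeks: 53 // 7 = 7 -> 35 weekdays
Remaining 4 days starting on Sunday:
  Sun(-), Mon(w), Tue(w), Wed(w) -> 3 weekdays
Total business days: 35 + 3 = 38

38


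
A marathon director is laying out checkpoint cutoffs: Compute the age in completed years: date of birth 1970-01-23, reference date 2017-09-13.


Birth: 1970-01-23
Reference: 2017-09-13
Year difference: 2017 - 1970 = 47
Has birthday (01-23) occurred by 09-13? Yes
Age in full years: 47

47


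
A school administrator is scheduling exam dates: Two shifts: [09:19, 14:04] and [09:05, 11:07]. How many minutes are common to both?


Interval A: [559, 844] minutes from midnight
Interval B: [545, 667] minutes from midnight
Overlap start = max(559, 545) = 559
Overlap end = min(844, 667) = 667
Overlap = 667 - 559 = 108 minutes

108


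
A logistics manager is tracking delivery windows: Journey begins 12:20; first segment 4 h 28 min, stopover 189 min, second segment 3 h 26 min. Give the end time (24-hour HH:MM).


Depart: 12:20
Leg 1: +268 min -> 16:48
Layover: +189 min -> 19:57
Leg 2: +206 min -> 23:23
Total travel: 663 minutes = 11h 3m
Arrival: 23:23

23:23


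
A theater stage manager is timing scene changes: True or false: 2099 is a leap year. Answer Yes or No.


Year: 2099
Divisible by 4? 2099 / 4 = 524.75 -> No
Not divisible by 4, so NOT a leap year

No


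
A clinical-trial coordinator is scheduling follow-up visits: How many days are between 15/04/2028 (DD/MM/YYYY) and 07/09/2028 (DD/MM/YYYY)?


Start date: 2028-04-15
End date: 2028-09-07
Apr 2028: +16 days
May 2028: +31 days
Jun 2028: +30 days
... (3 more months)
Total: 145 days

145


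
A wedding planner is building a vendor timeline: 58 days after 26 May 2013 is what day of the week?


Start: 2013-05-26 (Sunday)
Step 1 - find target date: add 58 days
  2013-05-26 + 58 days = 2013-07-23
Step 2 - day of week:
  58 mod 7 = 2
  Sunday + 2 days -> Tuesday
Result: Tuesday (2013-07-23)

Tuesday


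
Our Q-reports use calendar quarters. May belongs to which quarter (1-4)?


Month: May (month 5)
Q1: January-March (months 1-3)
Q2: April-June (months 4-6)
Q3: July-September (months 7-9)
Q4: October-December (months 10-12)
Month 5 falls in Q2

2


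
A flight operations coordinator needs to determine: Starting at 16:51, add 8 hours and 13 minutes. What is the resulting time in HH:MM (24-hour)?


Start time: 16:51
Adding: 8 hours 13 minutes
Minutes: 51 + 13 = 64
Minute overflow: 64 >= 60, so carry 1 hour, minutes = 4
Hours: 16 + 8 + 1 = 25
Hour wraparound: 25 mod 24 = 1
Result: 01:04

01:04


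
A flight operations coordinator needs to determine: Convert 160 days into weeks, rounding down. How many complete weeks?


Total days: 160
Days per week: 7
Division: 160 / 7 = 22 remainder 6
Complete weeks: 22
Remaining days: 6

22


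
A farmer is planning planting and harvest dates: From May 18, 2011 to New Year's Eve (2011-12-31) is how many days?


Start: May 18, 2011
End: December 31, 2011
Days left in May: 13
June: 30
July: 31
August: 31
September: 30
... plus remaining months
Sum of remaining months: 214
Total: 13 + 214 = 227

227


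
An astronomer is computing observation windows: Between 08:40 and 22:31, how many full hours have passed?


Start: 08:40
End: 22:31
Hour difference: 22 - 8 = 14 hours
Minute difference: 31 - 40 = -9 minutes
Total minutes: 831
Complete hours: 831 / 60 = 13 (remainder 51)

13


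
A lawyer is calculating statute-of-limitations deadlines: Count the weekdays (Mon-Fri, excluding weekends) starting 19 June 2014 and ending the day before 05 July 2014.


Start: 2014-06-19 (Thursday)
End (exclusive): 2014-07-05 (Saturday)
Total calendar days: 16
Full weeks: 16 // 7 = 2 -> 10 weekdays
Remaining 2 days starting on Thursday:
  Thu(w), Fri(w) -> 2 weekdays
Total business days: 10 + 2 = 12

12
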